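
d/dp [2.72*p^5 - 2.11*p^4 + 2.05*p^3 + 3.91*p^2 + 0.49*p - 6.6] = 13.6*p^4 - 8.44*p^3 + 6.15*p^2 + 7.82*p + 0.49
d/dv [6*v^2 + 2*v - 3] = 12*v + 2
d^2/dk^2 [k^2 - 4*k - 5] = 2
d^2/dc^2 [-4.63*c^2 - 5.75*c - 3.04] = -9.26000000000000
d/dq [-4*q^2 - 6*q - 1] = -8*q - 6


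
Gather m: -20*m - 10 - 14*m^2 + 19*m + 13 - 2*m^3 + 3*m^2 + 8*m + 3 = -2*m^3 - 11*m^2 + 7*m + 6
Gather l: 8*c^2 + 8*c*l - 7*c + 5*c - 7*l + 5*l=8*c^2 - 2*c + l*(8*c - 2)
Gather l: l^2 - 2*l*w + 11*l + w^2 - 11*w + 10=l^2 + l*(11 - 2*w) + w^2 - 11*w + 10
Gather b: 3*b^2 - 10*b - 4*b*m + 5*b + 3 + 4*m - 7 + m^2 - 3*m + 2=3*b^2 + b*(-4*m - 5) + m^2 + m - 2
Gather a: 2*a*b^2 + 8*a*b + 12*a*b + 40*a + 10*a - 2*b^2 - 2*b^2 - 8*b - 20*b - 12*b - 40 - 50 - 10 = a*(2*b^2 + 20*b + 50) - 4*b^2 - 40*b - 100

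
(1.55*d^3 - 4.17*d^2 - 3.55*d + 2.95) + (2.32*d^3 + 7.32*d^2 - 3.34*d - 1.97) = 3.87*d^3 + 3.15*d^2 - 6.89*d + 0.98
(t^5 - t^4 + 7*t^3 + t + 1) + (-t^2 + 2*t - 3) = t^5 - t^4 + 7*t^3 - t^2 + 3*t - 2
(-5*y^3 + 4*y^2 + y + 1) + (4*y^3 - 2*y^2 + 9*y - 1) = -y^3 + 2*y^2 + 10*y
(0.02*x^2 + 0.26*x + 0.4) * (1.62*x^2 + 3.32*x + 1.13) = 0.0324*x^4 + 0.4876*x^3 + 1.5338*x^2 + 1.6218*x + 0.452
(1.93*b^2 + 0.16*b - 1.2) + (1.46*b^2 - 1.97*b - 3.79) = 3.39*b^2 - 1.81*b - 4.99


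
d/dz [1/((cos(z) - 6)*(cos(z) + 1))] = (2*cos(z) - 5)*sin(z)/((cos(z) - 6)^2*(cos(z) + 1)^2)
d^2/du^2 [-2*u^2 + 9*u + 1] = -4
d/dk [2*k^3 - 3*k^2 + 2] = 6*k*(k - 1)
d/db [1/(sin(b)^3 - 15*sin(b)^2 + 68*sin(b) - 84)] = (-3*sin(b)^2 + 30*sin(b) - 68)*cos(b)/(sin(b)^3 - 15*sin(b)^2 + 68*sin(b) - 84)^2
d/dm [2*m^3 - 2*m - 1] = 6*m^2 - 2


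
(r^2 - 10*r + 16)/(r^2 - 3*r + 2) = (r - 8)/(r - 1)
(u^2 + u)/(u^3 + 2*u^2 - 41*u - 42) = u/(u^2 + u - 42)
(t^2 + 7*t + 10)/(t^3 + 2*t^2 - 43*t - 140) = (t + 2)/(t^2 - 3*t - 28)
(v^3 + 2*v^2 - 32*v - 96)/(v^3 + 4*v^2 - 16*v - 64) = (v - 6)/(v - 4)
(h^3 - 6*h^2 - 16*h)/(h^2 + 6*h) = (h^2 - 6*h - 16)/(h + 6)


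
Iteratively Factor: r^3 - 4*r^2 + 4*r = (r)*(r^2 - 4*r + 4) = r*(r - 2)*(r - 2)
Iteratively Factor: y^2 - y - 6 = (y + 2)*(y - 3)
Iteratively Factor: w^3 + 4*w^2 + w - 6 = (w + 3)*(w^2 + w - 2) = (w - 1)*(w + 3)*(w + 2)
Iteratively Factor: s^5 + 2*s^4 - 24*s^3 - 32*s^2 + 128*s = (s + 4)*(s^4 - 2*s^3 - 16*s^2 + 32*s) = (s - 2)*(s + 4)*(s^3 - 16*s) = (s - 2)*(s + 4)^2*(s^2 - 4*s) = s*(s - 2)*(s + 4)^2*(s - 4)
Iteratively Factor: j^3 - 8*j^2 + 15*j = (j - 5)*(j^2 - 3*j) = (j - 5)*(j - 3)*(j)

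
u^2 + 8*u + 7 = (u + 1)*(u + 7)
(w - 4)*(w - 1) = w^2 - 5*w + 4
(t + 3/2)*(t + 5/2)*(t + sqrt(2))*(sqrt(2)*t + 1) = sqrt(2)*t^4 + 3*t^3 + 4*sqrt(2)*t^3 + 19*sqrt(2)*t^2/4 + 12*t^2 + 4*sqrt(2)*t + 45*t/4 + 15*sqrt(2)/4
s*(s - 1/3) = s^2 - s/3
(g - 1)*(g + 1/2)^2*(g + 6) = g^4 + 6*g^3 - 3*g^2/4 - 19*g/4 - 3/2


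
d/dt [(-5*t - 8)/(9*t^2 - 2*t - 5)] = 9*(5*t^2 + 16*t + 1)/(81*t^4 - 36*t^3 - 86*t^2 + 20*t + 25)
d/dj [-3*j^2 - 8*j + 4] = -6*j - 8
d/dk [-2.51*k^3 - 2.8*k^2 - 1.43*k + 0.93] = -7.53*k^2 - 5.6*k - 1.43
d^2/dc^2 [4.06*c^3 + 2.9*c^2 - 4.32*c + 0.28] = 24.36*c + 5.8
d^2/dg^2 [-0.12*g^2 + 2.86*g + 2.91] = -0.240000000000000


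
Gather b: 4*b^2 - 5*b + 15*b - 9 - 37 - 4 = 4*b^2 + 10*b - 50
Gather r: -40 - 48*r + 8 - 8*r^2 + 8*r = -8*r^2 - 40*r - 32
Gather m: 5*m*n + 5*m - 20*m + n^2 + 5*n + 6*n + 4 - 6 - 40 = m*(5*n - 15) + n^2 + 11*n - 42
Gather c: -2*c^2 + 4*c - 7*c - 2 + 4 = -2*c^2 - 3*c + 2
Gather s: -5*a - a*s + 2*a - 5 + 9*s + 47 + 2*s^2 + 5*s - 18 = -3*a + 2*s^2 + s*(14 - a) + 24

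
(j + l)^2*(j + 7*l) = j^3 + 9*j^2*l + 15*j*l^2 + 7*l^3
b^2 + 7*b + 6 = (b + 1)*(b + 6)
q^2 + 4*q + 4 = (q + 2)^2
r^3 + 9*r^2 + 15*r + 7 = (r + 1)^2*(r + 7)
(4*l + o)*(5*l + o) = 20*l^2 + 9*l*o + o^2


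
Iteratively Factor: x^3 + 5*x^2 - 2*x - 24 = (x - 2)*(x^2 + 7*x + 12) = (x - 2)*(x + 3)*(x + 4)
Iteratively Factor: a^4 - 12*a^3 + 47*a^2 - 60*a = (a - 5)*(a^3 - 7*a^2 + 12*a) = (a - 5)*(a - 4)*(a^2 - 3*a) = a*(a - 5)*(a - 4)*(a - 3)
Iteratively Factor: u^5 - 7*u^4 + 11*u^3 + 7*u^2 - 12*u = (u - 3)*(u^4 - 4*u^3 - u^2 + 4*u) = u*(u - 3)*(u^3 - 4*u^2 - u + 4) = u*(u - 3)*(u - 1)*(u^2 - 3*u - 4) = u*(u - 4)*(u - 3)*(u - 1)*(u + 1)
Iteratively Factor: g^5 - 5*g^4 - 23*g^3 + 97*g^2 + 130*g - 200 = (g - 5)*(g^4 - 23*g^2 - 18*g + 40) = (g - 5)*(g - 1)*(g^3 + g^2 - 22*g - 40) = (g - 5)^2*(g - 1)*(g^2 + 6*g + 8) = (g - 5)^2*(g - 1)*(g + 4)*(g + 2)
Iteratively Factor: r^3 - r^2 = (r - 1)*(r^2) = r*(r - 1)*(r)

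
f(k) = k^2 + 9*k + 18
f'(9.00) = 27.00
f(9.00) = 180.00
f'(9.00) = 27.00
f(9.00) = 180.00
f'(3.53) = 16.06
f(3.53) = 62.23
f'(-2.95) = 3.10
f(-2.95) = 0.15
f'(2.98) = 14.96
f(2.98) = 53.70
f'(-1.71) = 5.58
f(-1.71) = 5.53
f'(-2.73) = 3.54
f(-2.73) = 0.88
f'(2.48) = 13.96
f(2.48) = 46.47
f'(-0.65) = 7.70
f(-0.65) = 12.57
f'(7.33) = 23.66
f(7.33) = 137.70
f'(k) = 2*k + 9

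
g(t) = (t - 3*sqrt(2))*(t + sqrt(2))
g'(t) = 2*t - 2*sqrt(2)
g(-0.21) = -5.36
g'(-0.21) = -3.25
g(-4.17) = 23.18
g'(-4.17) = -11.17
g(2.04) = -7.61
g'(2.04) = 1.25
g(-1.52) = 0.61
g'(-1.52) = -5.87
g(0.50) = -7.16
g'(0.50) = -1.83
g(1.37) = -8.00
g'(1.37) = -0.09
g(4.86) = 3.87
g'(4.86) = 6.89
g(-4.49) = 26.86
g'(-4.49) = -11.81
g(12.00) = 104.06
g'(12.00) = 21.17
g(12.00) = 104.06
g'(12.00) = 21.17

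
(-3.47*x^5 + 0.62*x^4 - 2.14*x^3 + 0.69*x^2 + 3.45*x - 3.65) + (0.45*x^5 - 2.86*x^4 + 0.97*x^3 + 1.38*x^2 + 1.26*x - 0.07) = -3.02*x^5 - 2.24*x^4 - 1.17*x^3 + 2.07*x^2 + 4.71*x - 3.72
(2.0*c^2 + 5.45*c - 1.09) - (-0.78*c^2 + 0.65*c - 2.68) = 2.78*c^2 + 4.8*c + 1.59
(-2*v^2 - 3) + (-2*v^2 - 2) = -4*v^2 - 5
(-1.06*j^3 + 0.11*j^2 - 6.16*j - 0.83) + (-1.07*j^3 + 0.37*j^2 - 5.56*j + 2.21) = -2.13*j^3 + 0.48*j^2 - 11.72*j + 1.38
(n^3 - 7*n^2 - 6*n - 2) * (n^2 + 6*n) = n^5 - n^4 - 48*n^3 - 38*n^2 - 12*n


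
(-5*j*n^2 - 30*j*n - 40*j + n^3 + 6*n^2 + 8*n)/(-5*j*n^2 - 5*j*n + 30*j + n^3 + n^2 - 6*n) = (n^2 + 6*n + 8)/(n^2 + n - 6)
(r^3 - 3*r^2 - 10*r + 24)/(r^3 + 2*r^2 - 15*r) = (r^3 - 3*r^2 - 10*r + 24)/(r*(r^2 + 2*r - 15))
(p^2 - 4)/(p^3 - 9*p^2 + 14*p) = (p + 2)/(p*(p - 7))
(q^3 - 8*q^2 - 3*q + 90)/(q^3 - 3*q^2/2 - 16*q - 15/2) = 2*(q - 6)/(2*q + 1)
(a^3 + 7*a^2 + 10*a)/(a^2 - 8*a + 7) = a*(a^2 + 7*a + 10)/(a^2 - 8*a + 7)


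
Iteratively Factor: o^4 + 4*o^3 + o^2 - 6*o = (o - 1)*(o^3 + 5*o^2 + 6*o) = o*(o - 1)*(o^2 + 5*o + 6) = o*(o - 1)*(o + 2)*(o + 3)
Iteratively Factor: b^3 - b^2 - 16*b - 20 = (b + 2)*(b^2 - 3*b - 10) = (b + 2)^2*(b - 5)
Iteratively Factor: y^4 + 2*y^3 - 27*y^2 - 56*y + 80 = (y + 4)*(y^3 - 2*y^2 - 19*y + 20) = (y - 1)*(y + 4)*(y^2 - y - 20) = (y - 5)*(y - 1)*(y + 4)*(y + 4)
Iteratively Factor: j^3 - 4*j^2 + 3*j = (j)*(j^2 - 4*j + 3) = j*(j - 1)*(j - 3)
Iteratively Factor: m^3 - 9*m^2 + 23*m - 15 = (m - 1)*(m^2 - 8*m + 15) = (m - 3)*(m - 1)*(m - 5)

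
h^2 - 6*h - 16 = (h - 8)*(h + 2)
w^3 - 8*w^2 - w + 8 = (w - 8)*(w - 1)*(w + 1)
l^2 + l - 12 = (l - 3)*(l + 4)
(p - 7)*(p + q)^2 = p^3 + 2*p^2*q - 7*p^2 + p*q^2 - 14*p*q - 7*q^2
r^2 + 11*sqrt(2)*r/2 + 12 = (r + 3*sqrt(2)/2)*(r + 4*sqrt(2))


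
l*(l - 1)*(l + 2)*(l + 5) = l^4 + 6*l^3 + 3*l^2 - 10*l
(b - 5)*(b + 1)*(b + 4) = b^3 - 21*b - 20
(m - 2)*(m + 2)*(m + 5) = m^3 + 5*m^2 - 4*m - 20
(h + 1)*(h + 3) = h^2 + 4*h + 3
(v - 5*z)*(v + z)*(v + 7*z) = v^3 + 3*v^2*z - 33*v*z^2 - 35*z^3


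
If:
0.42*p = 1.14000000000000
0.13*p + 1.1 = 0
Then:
No Solution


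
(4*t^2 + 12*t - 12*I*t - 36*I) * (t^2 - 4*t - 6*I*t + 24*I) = 4*t^4 - 4*t^3 - 36*I*t^3 - 120*t^2 + 36*I*t^2 + 72*t + 432*I*t + 864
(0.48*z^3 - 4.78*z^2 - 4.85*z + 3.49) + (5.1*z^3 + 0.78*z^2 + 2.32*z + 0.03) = 5.58*z^3 - 4.0*z^2 - 2.53*z + 3.52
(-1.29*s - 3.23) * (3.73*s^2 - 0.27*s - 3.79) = -4.8117*s^3 - 11.6996*s^2 + 5.7612*s + 12.2417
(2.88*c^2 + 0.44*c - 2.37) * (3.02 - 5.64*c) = -16.2432*c^3 + 6.216*c^2 + 14.6956*c - 7.1574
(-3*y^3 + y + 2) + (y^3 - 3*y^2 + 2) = -2*y^3 - 3*y^2 + y + 4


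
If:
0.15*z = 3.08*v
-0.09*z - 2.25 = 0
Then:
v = -1.22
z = -25.00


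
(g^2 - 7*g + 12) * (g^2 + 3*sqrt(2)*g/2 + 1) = g^4 - 7*g^3 + 3*sqrt(2)*g^3/2 - 21*sqrt(2)*g^2/2 + 13*g^2 - 7*g + 18*sqrt(2)*g + 12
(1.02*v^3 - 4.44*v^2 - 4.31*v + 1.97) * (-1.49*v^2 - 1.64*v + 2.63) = -1.5198*v^5 + 4.9428*v^4 + 16.3861*v^3 - 7.5441*v^2 - 14.5661*v + 5.1811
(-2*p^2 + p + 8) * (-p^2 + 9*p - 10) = 2*p^4 - 19*p^3 + 21*p^2 + 62*p - 80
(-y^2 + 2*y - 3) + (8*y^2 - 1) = 7*y^2 + 2*y - 4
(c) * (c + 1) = c^2 + c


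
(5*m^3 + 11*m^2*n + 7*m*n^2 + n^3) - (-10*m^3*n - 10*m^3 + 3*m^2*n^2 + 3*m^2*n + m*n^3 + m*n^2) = 10*m^3*n + 15*m^3 - 3*m^2*n^2 + 8*m^2*n - m*n^3 + 6*m*n^2 + n^3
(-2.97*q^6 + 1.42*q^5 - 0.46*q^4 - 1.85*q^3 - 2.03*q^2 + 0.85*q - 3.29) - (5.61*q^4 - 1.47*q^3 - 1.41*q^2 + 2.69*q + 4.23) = -2.97*q^6 + 1.42*q^5 - 6.07*q^4 - 0.38*q^3 - 0.62*q^2 - 1.84*q - 7.52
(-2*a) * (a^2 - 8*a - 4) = -2*a^3 + 16*a^2 + 8*a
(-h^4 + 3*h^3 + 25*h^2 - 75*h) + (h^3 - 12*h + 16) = -h^4 + 4*h^3 + 25*h^2 - 87*h + 16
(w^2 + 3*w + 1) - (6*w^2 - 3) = -5*w^2 + 3*w + 4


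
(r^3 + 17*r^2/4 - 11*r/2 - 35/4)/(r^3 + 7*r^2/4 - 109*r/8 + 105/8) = 2*(r + 1)/(2*r - 3)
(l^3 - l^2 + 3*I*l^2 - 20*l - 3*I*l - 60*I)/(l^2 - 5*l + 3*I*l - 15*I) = l + 4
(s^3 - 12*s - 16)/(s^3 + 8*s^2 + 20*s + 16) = (s - 4)/(s + 4)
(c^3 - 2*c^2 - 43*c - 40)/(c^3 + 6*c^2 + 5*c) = (c - 8)/c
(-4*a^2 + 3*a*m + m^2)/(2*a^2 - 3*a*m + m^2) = (-4*a - m)/(2*a - m)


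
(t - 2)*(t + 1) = t^2 - t - 2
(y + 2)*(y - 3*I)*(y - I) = y^3 + 2*y^2 - 4*I*y^2 - 3*y - 8*I*y - 6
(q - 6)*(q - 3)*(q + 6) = q^3 - 3*q^2 - 36*q + 108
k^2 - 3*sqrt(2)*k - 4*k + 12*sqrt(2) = (k - 4)*(k - 3*sqrt(2))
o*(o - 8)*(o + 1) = o^3 - 7*o^2 - 8*o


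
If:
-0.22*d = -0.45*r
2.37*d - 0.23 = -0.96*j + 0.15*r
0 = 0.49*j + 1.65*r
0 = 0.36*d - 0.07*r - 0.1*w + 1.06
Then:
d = 0.32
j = -0.53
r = 0.16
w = 11.65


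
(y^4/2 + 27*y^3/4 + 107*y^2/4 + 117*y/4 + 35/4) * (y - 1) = y^5/2 + 25*y^4/4 + 20*y^3 + 5*y^2/2 - 41*y/2 - 35/4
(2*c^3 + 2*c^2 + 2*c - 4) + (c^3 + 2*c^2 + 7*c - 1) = 3*c^3 + 4*c^2 + 9*c - 5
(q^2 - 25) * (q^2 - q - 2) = q^4 - q^3 - 27*q^2 + 25*q + 50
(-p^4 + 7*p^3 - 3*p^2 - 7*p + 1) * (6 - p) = p^5 - 13*p^4 + 45*p^3 - 11*p^2 - 43*p + 6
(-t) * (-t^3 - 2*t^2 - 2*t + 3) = t^4 + 2*t^3 + 2*t^2 - 3*t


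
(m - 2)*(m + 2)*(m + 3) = m^3 + 3*m^2 - 4*m - 12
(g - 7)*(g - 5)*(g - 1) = g^3 - 13*g^2 + 47*g - 35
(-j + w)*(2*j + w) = -2*j^2 + j*w + w^2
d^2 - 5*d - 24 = (d - 8)*(d + 3)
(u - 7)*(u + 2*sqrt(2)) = u^2 - 7*u + 2*sqrt(2)*u - 14*sqrt(2)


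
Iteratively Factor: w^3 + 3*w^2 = (w)*(w^2 + 3*w) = w*(w + 3)*(w)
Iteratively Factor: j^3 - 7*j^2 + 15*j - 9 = (j - 1)*(j^2 - 6*j + 9) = (j - 3)*(j - 1)*(j - 3)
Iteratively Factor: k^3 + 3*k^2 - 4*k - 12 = (k + 2)*(k^2 + k - 6) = (k + 2)*(k + 3)*(k - 2)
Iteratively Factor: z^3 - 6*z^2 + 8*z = (z - 4)*(z^2 - 2*z) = (z - 4)*(z - 2)*(z)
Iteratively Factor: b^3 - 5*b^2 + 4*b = (b - 1)*(b^2 - 4*b) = (b - 4)*(b - 1)*(b)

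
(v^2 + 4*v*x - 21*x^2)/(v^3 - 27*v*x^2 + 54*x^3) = (-v - 7*x)/(-v^2 - 3*v*x + 18*x^2)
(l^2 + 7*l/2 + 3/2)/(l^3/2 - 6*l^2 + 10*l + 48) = (2*l^2 + 7*l + 3)/(l^3 - 12*l^2 + 20*l + 96)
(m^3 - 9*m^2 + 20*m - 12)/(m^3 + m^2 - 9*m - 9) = (m^3 - 9*m^2 + 20*m - 12)/(m^3 + m^2 - 9*m - 9)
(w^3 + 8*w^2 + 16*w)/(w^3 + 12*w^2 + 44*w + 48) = w*(w + 4)/(w^2 + 8*w + 12)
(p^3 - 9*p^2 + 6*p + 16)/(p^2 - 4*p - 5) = (p^2 - 10*p + 16)/(p - 5)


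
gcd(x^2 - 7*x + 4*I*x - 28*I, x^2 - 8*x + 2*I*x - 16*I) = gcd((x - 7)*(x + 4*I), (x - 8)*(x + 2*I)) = 1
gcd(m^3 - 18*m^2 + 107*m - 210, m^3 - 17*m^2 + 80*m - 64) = 1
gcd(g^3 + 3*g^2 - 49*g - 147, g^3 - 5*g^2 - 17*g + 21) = g^2 - 4*g - 21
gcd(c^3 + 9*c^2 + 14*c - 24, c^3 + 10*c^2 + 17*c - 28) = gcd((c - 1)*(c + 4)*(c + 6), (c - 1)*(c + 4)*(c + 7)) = c^2 + 3*c - 4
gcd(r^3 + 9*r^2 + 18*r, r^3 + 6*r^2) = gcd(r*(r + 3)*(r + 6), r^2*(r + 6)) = r^2 + 6*r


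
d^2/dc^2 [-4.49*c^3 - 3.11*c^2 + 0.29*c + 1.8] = -26.94*c - 6.22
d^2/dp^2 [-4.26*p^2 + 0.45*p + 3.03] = -8.52000000000000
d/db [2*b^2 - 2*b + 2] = 4*b - 2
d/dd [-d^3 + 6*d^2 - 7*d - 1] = -3*d^2 + 12*d - 7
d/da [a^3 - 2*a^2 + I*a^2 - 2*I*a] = 3*a^2 + 2*a*(-2 + I) - 2*I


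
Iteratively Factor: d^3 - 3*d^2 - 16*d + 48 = (d + 4)*(d^2 - 7*d + 12) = (d - 4)*(d + 4)*(d - 3)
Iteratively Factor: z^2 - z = (z)*(z - 1)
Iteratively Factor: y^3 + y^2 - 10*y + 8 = (y - 2)*(y^2 + 3*y - 4) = (y - 2)*(y - 1)*(y + 4)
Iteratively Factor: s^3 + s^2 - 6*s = (s - 2)*(s^2 + 3*s) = s*(s - 2)*(s + 3)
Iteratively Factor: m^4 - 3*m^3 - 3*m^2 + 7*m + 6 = (m + 1)*(m^3 - 4*m^2 + m + 6) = (m - 2)*(m + 1)*(m^2 - 2*m - 3) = (m - 3)*(m - 2)*(m + 1)*(m + 1)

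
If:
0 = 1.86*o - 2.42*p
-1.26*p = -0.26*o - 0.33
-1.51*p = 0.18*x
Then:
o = 0.47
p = 0.36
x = -3.00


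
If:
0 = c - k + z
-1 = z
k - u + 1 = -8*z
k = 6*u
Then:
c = 47/5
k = 42/5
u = 7/5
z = -1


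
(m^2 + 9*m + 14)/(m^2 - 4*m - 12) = (m + 7)/(m - 6)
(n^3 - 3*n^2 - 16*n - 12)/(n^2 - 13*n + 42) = (n^2 + 3*n + 2)/(n - 7)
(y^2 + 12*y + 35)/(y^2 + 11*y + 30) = (y + 7)/(y + 6)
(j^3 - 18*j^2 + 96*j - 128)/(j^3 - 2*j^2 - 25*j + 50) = (j^2 - 16*j + 64)/(j^2 - 25)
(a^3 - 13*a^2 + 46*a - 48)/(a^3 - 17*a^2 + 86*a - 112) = (a - 3)/(a - 7)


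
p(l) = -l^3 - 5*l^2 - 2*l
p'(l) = -3*l^2 - 10*l - 2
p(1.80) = -25.63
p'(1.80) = -29.72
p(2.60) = -56.58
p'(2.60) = -48.28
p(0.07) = -0.16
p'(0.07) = -2.71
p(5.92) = -394.55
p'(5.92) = -166.34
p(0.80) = -5.31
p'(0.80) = -11.92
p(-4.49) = -1.30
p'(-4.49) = -17.58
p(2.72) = -62.56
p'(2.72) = -51.40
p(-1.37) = -4.07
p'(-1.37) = 6.07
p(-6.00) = 48.00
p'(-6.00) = -50.00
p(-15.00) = 2280.00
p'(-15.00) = -527.00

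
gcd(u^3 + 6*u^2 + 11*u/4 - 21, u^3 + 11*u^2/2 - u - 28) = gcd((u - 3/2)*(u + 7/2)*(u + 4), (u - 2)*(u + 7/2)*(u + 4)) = u^2 + 15*u/2 + 14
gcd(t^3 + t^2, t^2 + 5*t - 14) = 1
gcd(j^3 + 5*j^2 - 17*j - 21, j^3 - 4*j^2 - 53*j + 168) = j^2 + 4*j - 21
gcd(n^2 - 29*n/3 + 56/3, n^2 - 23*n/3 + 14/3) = n - 7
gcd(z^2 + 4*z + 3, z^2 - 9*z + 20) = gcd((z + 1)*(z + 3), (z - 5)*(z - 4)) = 1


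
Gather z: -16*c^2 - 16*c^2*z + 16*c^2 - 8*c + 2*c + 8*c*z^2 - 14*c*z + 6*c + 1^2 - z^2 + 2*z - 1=z^2*(8*c - 1) + z*(-16*c^2 - 14*c + 2)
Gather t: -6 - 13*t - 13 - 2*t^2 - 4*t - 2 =-2*t^2 - 17*t - 21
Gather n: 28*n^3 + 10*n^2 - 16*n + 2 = 28*n^3 + 10*n^2 - 16*n + 2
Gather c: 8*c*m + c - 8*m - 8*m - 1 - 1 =c*(8*m + 1) - 16*m - 2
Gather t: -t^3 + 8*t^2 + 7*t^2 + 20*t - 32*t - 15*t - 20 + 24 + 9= -t^3 + 15*t^2 - 27*t + 13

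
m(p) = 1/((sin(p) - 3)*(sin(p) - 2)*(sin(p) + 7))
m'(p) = -cos(p)/((sin(p) - 3)*(sin(p) - 2)*(sin(p) + 7)^2) - cos(p)/((sin(p) - 3)*(sin(p) - 2)^2*(sin(p) + 7)) - cos(p)/((sin(p) - 3)^2*(sin(p) - 2)*(sin(p) + 7)) = (-3*sin(p)^2 - 4*sin(p) + 29)*cos(p)/((sin(p) - 3)^2*(sin(p) - 2)^2*(sin(p) + 7)^2)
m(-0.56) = 0.02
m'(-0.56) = 0.01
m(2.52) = 0.04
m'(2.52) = -0.03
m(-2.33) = 0.02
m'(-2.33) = -0.01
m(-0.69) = 0.02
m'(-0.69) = 0.01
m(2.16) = 0.05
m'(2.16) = -0.03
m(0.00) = 0.02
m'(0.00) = 0.02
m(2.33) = 0.04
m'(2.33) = -0.03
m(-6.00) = 0.03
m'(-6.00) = 0.02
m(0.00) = 0.02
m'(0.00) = 0.02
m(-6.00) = 0.03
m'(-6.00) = 0.02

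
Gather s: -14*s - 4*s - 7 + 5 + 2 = -18*s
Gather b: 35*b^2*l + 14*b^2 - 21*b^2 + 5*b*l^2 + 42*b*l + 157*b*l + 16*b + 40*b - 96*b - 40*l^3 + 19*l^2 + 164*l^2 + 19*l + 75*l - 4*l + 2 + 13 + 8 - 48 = b^2*(35*l - 7) + b*(5*l^2 + 199*l - 40) - 40*l^3 + 183*l^2 + 90*l - 25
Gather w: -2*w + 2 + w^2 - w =w^2 - 3*w + 2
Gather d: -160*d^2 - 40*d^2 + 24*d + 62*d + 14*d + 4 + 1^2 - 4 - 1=-200*d^2 + 100*d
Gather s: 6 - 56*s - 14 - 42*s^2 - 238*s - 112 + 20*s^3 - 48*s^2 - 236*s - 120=20*s^3 - 90*s^2 - 530*s - 240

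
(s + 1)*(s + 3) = s^2 + 4*s + 3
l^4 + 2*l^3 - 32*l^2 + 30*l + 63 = (l - 3)^2*(l + 1)*(l + 7)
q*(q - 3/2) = q^2 - 3*q/2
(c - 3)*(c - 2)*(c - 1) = c^3 - 6*c^2 + 11*c - 6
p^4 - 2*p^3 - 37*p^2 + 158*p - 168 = (p - 4)*(p - 3)*(p - 2)*(p + 7)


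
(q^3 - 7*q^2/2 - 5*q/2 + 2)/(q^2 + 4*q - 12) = (2*q^3 - 7*q^2 - 5*q + 4)/(2*(q^2 + 4*q - 12))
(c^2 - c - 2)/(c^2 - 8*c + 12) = (c + 1)/(c - 6)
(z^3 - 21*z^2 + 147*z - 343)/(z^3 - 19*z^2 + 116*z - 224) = (z^2 - 14*z + 49)/(z^2 - 12*z + 32)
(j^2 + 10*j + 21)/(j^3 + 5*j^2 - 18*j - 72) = (j + 7)/(j^2 + 2*j - 24)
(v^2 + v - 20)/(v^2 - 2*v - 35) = (v - 4)/(v - 7)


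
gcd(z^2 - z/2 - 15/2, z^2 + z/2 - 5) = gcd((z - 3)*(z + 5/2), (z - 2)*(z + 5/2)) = z + 5/2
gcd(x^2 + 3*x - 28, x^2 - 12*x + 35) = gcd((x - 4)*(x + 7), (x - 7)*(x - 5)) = 1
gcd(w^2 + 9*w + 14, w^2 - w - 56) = w + 7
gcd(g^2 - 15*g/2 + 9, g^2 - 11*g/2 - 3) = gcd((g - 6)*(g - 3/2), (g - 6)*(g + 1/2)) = g - 6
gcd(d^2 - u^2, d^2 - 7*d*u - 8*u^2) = d + u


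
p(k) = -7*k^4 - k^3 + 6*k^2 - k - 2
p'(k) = -28*k^3 - 3*k^2 + 12*k - 1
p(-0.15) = -1.72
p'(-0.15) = -2.77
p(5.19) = -5064.25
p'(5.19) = -3933.88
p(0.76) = -2.07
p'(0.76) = -5.90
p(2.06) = -113.40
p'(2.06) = -233.78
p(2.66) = -331.48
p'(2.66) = -517.30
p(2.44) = -231.36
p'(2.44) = -396.33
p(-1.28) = -7.58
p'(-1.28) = 37.45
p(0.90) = -3.36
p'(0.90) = -13.04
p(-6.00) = -8636.00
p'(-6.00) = 5867.00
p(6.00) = -9080.00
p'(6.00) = -6085.00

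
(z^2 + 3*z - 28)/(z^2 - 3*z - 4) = (z + 7)/(z + 1)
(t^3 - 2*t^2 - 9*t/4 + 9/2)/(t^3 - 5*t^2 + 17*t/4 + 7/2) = (4*t^2 - 9)/(4*t^2 - 12*t - 7)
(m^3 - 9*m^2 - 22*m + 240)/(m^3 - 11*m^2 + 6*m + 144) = (m + 5)/(m + 3)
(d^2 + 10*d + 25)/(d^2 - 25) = (d + 5)/(d - 5)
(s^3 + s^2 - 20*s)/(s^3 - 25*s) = (s - 4)/(s - 5)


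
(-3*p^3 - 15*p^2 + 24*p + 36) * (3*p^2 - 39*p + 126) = -9*p^5 + 72*p^4 + 279*p^3 - 2718*p^2 + 1620*p + 4536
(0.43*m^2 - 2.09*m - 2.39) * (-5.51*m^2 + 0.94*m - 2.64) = -2.3693*m^4 + 11.9201*m^3 + 10.0691*m^2 + 3.271*m + 6.3096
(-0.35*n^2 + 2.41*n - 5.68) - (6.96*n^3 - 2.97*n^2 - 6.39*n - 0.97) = -6.96*n^3 + 2.62*n^2 + 8.8*n - 4.71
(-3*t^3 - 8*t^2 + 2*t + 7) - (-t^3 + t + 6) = -2*t^3 - 8*t^2 + t + 1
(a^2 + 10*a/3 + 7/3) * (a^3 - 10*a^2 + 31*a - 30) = a^5 - 20*a^4/3 + 50*a^2 - 83*a/3 - 70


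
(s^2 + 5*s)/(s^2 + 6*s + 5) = s/(s + 1)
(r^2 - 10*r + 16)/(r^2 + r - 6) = (r - 8)/(r + 3)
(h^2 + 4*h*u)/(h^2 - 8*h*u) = (h + 4*u)/(h - 8*u)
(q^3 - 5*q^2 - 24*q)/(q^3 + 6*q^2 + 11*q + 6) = q*(q - 8)/(q^2 + 3*q + 2)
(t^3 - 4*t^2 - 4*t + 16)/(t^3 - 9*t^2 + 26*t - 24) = (t + 2)/(t - 3)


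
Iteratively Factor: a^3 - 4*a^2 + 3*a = (a - 3)*(a^2 - a) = a*(a - 3)*(a - 1)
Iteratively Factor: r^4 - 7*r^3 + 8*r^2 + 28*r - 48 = (r - 3)*(r^3 - 4*r^2 - 4*r + 16) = (r - 3)*(r - 2)*(r^2 - 2*r - 8) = (r - 4)*(r - 3)*(r - 2)*(r + 2)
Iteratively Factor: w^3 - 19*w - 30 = (w + 3)*(w^2 - 3*w - 10) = (w - 5)*(w + 3)*(w + 2)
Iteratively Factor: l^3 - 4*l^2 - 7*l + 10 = (l + 2)*(l^2 - 6*l + 5) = (l - 1)*(l + 2)*(l - 5)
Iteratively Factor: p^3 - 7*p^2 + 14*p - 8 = (p - 4)*(p^2 - 3*p + 2) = (p - 4)*(p - 2)*(p - 1)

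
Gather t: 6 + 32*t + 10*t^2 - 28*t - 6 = 10*t^2 + 4*t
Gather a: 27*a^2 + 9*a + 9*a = 27*a^2 + 18*a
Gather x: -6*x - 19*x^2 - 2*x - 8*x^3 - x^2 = -8*x^3 - 20*x^2 - 8*x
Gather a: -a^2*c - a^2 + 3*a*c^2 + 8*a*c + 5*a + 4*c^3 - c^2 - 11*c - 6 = a^2*(-c - 1) + a*(3*c^2 + 8*c + 5) + 4*c^3 - c^2 - 11*c - 6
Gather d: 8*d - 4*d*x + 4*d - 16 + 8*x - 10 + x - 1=d*(12 - 4*x) + 9*x - 27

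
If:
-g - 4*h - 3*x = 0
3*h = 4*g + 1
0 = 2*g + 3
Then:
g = -3/2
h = -5/3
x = 49/18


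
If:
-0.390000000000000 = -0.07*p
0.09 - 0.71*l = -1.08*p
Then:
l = 8.60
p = 5.57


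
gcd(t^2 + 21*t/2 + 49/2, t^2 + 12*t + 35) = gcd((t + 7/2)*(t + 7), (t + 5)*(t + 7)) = t + 7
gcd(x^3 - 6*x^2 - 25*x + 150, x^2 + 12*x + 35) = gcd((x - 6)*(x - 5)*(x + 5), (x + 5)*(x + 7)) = x + 5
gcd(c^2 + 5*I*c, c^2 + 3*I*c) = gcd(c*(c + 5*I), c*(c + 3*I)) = c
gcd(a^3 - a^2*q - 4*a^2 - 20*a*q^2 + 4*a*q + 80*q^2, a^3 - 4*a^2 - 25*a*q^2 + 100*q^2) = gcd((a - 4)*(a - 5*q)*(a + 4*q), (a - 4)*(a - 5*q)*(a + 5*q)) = -a^2 + 5*a*q + 4*a - 20*q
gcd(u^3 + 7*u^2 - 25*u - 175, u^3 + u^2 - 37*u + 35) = u^2 + 2*u - 35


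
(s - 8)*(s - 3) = s^2 - 11*s + 24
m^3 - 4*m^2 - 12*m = m*(m - 6)*(m + 2)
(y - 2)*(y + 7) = y^2 + 5*y - 14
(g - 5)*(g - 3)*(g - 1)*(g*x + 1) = g^4*x - 9*g^3*x + g^3 + 23*g^2*x - 9*g^2 - 15*g*x + 23*g - 15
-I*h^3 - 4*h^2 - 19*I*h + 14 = (h - 7*I)*(h + 2*I)*(-I*h + 1)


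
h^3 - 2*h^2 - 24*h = h*(h - 6)*(h + 4)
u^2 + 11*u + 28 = (u + 4)*(u + 7)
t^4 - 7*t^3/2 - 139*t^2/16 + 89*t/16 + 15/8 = (t - 5)*(t - 3/4)*(t + 1/4)*(t + 2)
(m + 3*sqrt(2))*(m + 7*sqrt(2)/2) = m^2 + 13*sqrt(2)*m/2 + 21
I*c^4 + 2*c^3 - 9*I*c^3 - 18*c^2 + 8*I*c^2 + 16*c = c*(c - 8)*(c - 2*I)*(I*c - I)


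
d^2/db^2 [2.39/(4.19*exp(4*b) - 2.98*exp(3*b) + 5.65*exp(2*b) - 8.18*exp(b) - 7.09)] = ((-160.2256*exp(3*b) + 64.0998*exp(2*b) - 54.014*exp(b) + 19.5502)*(-4.19*exp(4*b) + 2.98*exp(3*b) - 5.65*exp(2*b) + 8.18*exp(b) + 7.09) - 2.39*(16.76*exp(3*b) - 8.94*exp(2*b) + 11.3*exp(b) - 8.18)*(33.52*exp(3*b) - 17.88*exp(2*b) + 22.6*exp(b) - 16.36)*exp(b))*exp(b)/(-4.19*exp(4*b) + 2.98*exp(3*b) - 5.65*exp(2*b) + 8.18*exp(b) + 7.09)^3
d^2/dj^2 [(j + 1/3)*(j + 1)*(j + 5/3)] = 6*j + 6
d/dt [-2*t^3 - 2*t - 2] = -6*t^2 - 2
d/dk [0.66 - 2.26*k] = -2.26000000000000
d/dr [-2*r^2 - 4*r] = -4*r - 4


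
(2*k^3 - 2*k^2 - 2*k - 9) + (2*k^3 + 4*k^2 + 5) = 4*k^3 + 2*k^2 - 2*k - 4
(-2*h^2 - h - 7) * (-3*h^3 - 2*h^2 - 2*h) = 6*h^5 + 7*h^4 + 27*h^3 + 16*h^2 + 14*h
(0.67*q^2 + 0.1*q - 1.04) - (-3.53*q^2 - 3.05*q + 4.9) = 4.2*q^2 + 3.15*q - 5.94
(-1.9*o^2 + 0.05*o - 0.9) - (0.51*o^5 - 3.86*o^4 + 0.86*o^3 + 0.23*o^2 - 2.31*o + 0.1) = -0.51*o^5 + 3.86*o^4 - 0.86*o^3 - 2.13*o^2 + 2.36*o - 1.0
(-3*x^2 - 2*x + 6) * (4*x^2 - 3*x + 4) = -12*x^4 + x^3 + 18*x^2 - 26*x + 24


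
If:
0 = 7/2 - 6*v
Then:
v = 7/12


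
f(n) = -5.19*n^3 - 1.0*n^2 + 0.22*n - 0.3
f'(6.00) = -572.30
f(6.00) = -1156.02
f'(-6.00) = -548.30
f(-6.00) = 1083.42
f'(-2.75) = -112.03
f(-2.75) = 99.47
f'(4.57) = -334.10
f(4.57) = -515.53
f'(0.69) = -8.57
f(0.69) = -2.33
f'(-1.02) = -13.94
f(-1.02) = 3.94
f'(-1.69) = -40.87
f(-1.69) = 21.52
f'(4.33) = -300.36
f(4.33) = -439.43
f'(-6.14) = -574.48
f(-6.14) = 1162.01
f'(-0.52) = -2.95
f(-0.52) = 0.04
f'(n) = -15.57*n^2 - 2.0*n + 0.22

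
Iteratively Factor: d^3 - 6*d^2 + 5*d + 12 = (d + 1)*(d^2 - 7*d + 12) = (d - 4)*(d + 1)*(d - 3)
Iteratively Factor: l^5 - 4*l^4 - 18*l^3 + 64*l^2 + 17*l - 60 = (l - 3)*(l^4 - l^3 - 21*l^2 + l + 20) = (l - 3)*(l + 1)*(l^3 - 2*l^2 - 19*l + 20) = (l - 5)*(l - 3)*(l + 1)*(l^2 + 3*l - 4) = (l - 5)*(l - 3)*(l - 1)*(l + 1)*(l + 4)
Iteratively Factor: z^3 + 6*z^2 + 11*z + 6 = (z + 2)*(z^2 + 4*z + 3) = (z + 2)*(z + 3)*(z + 1)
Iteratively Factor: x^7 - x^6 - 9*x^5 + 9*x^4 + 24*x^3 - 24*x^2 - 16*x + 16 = (x - 1)*(x^6 - 9*x^4 + 24*x^2 - 16) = (x - 2)*(x - 1)*(x^5 + 2*x^4 - 5*x^3 - 10*x^2 + 4*x + 8) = (x - 2)*(x - 1)*(x + 1)*(x^4 + x^3 - 6*x^2 - 4*x + 8) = (x - 2)*(x - 1)*(x + 1)*(x + 2)*(x^3 - x^2 - 4*x + 4) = (x - 2)*(x - 1)*(x + 1)*(x + 2)^2*(x^2 - 3*x + 2) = (x - 2)*(x - 1)^2*(x + 1)*(x + 2)^2*(x - 2)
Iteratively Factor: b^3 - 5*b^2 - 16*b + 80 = (b - 4)*(b^2 - b - 20) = (b - 5)*(b - 4)*(b + 4)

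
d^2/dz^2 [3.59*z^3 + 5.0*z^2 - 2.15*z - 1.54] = 21.54*z + 10.0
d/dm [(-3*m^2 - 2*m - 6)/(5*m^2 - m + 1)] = (13*m^2 + 54*m - 8)/(25*m^4 - 10*m^3 + 11*m^2 - 2*m + 1)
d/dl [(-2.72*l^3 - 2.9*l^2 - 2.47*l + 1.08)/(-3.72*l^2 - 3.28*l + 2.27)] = (10.1184*l^4 + 17.8432*l^3 - 18.1996*l^2 - 5.1308*l - 2.0645)/(13.8384*l^4 + 24.4032*l^3 - 6.1304*l^2 - 14.8912*l + 5.1529)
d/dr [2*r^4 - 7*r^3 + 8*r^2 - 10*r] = 8*r^3 - 21*r^2 + 16*r - 10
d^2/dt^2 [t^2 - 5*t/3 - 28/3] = 2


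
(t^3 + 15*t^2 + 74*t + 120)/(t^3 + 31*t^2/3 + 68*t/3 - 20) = 3*(t + 4)/(3*t - 2)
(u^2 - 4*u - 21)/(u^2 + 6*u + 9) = (u - 7)/(u + 3)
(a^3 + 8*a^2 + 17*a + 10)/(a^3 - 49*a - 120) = (a^2 + 3*a + 2)/(a^2 - 5*a - 24)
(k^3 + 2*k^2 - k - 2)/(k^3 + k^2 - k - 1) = (k + 2)/(k + 1)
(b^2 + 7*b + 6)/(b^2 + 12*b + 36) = (b + 1)/(b + 6)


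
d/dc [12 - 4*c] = -4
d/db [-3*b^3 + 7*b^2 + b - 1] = -9*b^2 + 14*b + 1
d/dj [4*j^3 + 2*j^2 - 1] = 4*j*(3*j + 1)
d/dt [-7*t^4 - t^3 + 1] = t^2*(-28*t - 3)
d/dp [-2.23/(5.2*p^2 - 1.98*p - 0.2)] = (23.192*p - 4.4154)/(-5.2*p^2 + 1.98*p + 0.2)^2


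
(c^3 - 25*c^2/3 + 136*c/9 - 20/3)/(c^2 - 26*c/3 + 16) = (9*c^2 - 21*c + 10)/(3*(3*c - 8))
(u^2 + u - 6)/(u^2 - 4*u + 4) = (u + 3)/(u - 2)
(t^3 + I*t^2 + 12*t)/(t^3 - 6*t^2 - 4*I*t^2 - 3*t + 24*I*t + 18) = t*(t + 4*I)/(t^2 - t*(6 + I) + 6*I)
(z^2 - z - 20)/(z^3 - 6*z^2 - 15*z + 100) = 1/(z - 5)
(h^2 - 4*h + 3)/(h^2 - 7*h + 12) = (h - 1)/(h - 4)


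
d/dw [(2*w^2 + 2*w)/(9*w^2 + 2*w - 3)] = 2*(-7*w^2 - 6*w - 3)/(81*w^4 + 36*w^3 - 50*w^2 - 12*w + 9)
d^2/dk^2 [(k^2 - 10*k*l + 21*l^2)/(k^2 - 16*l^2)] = 2*l*(-10*k^3 + 111*k^2*l - 480*k*l^2 + 592*l^3)/(k^6 - 48*k^4*l^2 + 768*k^2*l^4 - 4096*l^6)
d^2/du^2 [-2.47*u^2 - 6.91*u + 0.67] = -4.94000000000000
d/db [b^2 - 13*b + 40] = 2*b - 13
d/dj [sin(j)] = cos(j)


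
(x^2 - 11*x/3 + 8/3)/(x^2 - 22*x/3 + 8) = (3*x^2 - 11*x + 8)/(3*x^2 - 22*x + 24)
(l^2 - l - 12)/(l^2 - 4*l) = (l + 3)/l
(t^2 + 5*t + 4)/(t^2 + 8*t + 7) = (t + 4)/(t + 7)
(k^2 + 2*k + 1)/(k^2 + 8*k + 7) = (k + 1)/(k + 7)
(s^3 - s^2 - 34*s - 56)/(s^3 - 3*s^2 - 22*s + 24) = (s^2 - 5*s - 14)/(s^2 - 7*s + 6)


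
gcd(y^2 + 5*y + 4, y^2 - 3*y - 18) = 1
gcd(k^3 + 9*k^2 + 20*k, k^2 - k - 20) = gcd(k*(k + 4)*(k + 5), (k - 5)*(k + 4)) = k + 4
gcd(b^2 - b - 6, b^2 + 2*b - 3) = 1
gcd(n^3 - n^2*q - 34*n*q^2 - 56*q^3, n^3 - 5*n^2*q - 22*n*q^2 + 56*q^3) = -n^2 + 3*n*q + 28*q^2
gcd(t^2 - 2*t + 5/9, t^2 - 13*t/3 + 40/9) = t - 5/3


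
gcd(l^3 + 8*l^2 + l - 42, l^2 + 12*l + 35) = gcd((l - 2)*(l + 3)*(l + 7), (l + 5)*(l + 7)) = l + 7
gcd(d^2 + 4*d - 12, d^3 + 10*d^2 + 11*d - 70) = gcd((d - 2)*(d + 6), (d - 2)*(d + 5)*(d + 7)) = d - 2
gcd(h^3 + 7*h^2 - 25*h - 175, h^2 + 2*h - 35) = h^2 + 2*h - 35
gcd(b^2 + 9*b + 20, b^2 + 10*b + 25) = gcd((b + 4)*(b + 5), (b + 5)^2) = b + 5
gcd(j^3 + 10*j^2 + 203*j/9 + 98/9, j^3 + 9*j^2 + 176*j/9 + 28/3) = j^2 + 3*j + 14/9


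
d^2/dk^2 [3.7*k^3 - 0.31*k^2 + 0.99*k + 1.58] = 22.2*k - 0.62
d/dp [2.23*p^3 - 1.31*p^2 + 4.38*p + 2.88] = 6.69*p^2 - 2.62*p + 4.38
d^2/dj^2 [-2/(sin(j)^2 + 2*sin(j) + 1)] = 4*(2*sin(j) - 3)/(sin(j) + 1)^3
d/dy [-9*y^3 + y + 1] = 1 - 27*y^2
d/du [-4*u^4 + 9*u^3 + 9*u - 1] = -16*u^3 + 27*u^2 + 9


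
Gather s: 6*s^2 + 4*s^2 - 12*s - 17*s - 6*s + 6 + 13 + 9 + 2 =10*s^2 - 35*s + 30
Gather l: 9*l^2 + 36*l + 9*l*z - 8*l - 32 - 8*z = 9*l^2 + l*(9*z + 28) - 8*z - 32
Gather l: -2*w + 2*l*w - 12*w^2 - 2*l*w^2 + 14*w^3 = l*(-2*w^2 + 2*w) + 14*w^3 - 12*w^2 - 2*w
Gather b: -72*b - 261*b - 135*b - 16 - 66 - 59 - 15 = -468*b - 156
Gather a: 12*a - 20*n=12*a - 20*n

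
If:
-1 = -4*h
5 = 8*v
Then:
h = 1/4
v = 5/8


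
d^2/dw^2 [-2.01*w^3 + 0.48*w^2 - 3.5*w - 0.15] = 0.96 - 12.06*w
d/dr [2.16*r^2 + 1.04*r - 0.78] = 4.32*r + 1.04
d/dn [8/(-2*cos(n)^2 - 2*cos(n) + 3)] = -(16*sin(n) + 16*sin(2*n))/(2*cos(n) + cos(2*n) - 2)^2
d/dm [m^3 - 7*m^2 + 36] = m*(3*m - 14)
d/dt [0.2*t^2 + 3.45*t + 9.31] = 0.4*t + 3.45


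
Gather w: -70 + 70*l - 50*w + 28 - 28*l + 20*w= 42*l - 30*w - 42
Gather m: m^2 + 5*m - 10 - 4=m^2 + 5*m - 14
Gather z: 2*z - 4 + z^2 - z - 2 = z^2 + z - 6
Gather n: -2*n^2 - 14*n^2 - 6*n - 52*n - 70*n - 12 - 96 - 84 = -16*n^2 - 128*n - 192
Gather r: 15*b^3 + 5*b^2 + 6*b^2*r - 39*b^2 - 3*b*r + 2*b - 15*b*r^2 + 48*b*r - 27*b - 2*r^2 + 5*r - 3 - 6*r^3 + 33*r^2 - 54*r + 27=15*b^3 - 34*b^2 - 25*b - 6*r^3 + r^2*(31 - 15*b) + r*(6*b^2 + 45*b - 49) + 24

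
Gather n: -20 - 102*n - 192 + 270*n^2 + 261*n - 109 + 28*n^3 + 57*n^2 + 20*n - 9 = 28*n^3 + 327*n^2 + 179*n - 330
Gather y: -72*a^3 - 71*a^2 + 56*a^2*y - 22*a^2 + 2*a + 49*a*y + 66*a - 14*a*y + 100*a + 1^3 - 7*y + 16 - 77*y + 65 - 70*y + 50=-72*a^3 - 93*a^2 + 168*a + y*(56*a^2 + 35*a - 154) + 132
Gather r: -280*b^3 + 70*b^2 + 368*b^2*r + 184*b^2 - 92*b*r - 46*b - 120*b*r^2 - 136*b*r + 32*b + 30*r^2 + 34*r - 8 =-280*b^3 + 254*b^2 - 14*b + r^2*(30 - 120*b) + r*(368*b^2 - 228*b + 34) - 8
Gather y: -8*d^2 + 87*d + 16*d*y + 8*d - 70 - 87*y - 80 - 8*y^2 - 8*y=-8*d^2 + 95*d - 8*y^2 + y*(16*d - 95) - 150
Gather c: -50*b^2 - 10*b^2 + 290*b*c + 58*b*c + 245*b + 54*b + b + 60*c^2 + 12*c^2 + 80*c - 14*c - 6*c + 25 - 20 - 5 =-60*b^2 + 300*b + 72*c^2 + c*(348*b + 60)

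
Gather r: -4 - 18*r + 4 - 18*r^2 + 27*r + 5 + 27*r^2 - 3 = 9*r^2 + 9*r + 2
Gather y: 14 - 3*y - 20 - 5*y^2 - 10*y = -5*y^2 - 13*y - 6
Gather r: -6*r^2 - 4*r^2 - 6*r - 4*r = -10*r^2 - 10*r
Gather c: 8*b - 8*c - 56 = 8*b - 8*c - 56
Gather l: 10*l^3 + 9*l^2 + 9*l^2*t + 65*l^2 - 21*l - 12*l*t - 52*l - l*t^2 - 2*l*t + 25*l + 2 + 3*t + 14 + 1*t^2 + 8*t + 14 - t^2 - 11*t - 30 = 10*l^3 + l^2*(9*t + 74) + l*(-t^2 - 14*t - 48)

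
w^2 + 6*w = w*(w + 6)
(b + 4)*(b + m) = b^2 + b*m + 4*b + 4*m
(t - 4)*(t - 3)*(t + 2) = t^3 - 5*t^2 - 2*t + 24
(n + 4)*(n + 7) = n^2 + 11*n + 28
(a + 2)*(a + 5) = a^2 + 7*a + 10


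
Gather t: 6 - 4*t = 6 - 4*t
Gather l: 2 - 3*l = 2 - 3*l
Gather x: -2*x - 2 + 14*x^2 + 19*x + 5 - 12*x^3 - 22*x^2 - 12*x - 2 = -12*x^3 - 8*x^2 + 5*x + 1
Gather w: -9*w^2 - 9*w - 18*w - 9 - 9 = -9*w^2 - 27*w - 18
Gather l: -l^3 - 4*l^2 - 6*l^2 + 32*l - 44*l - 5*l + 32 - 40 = -l^3 - 10*l^2 - 17*l - 8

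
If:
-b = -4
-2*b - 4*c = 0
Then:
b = 4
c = -2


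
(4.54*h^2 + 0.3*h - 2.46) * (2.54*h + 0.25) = 11.5316*h^3 + 1.897*h^2 - 6.1734*h - 0.615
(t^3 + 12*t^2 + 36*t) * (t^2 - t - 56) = t^5 + 11*t^4 - 32*t^3 - 708*t^2 - 2016*t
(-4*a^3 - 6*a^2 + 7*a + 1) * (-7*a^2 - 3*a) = 28*a^5 + 54*a^4 - 31*a^3 - 28*a^2 - 3*a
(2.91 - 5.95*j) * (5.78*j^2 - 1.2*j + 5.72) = -34.391*j^3 + 23.9598*j^2 - 37.526*j + 16.6452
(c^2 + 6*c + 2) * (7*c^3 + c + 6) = 7*c^5 + 42*c^4 + 15*c^3 + 12*c^2 + 38*c + 12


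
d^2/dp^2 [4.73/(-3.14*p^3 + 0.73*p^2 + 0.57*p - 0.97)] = ((89.1132*p - 6.9058)*(3.14*p^3 - 0.73*p^2 - 0.57*p + 0.97) - 4.73*(-18.84*p^2 + 2.92*p + 1.14)*(-9.42*p^2 + 1.46*p + 0.57))/(3.14*p^3 - 0.73*p^2 - 0.57*p + 0.97)^3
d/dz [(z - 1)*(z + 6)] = 2*z + 5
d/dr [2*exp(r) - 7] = 2*exp(r)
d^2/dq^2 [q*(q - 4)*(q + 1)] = 6*q - 6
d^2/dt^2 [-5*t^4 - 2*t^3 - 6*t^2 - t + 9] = -60*t^2 - 12*t - 12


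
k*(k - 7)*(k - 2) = k^3 - 9*k^2 + 14*k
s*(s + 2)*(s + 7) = s^3 + 9*s^2 + 14*s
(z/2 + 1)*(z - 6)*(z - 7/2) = z^3/2 - 15*z^2/4 + z + 21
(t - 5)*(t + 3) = t^2 - 2*t - 15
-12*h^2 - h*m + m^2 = (-4*h + m)*(3*h + m)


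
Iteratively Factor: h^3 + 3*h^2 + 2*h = (h + 2)*(h^2 + h) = h*(h + 2)*(h + 1)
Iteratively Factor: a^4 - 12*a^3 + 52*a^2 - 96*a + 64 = (a - 2)*(a^3 - 10*a^2 + 32*a - 32) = (a - 4)*(a - 2)*(a^2 - 6*a + 8) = (a - 4)*(a - 2)^2*(a - 4)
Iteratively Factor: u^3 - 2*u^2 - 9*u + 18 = (u + 3)*(u^2 - 5*u + 6) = (u - 3)*(u + 3)*(u - 2)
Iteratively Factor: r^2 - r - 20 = (r - 5)*(r + 4)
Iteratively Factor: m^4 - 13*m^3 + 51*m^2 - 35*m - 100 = (m - 4)*(m^3 - 9*m^2 + 15*m + 25) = (m - 5)*(m - 4)*(m^2 - 4*m - 5) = (m - 5)*(m - 4)*(m + 1)*(m - 5)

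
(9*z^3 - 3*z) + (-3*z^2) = 9*z^3 - 3*z^2 - 3*z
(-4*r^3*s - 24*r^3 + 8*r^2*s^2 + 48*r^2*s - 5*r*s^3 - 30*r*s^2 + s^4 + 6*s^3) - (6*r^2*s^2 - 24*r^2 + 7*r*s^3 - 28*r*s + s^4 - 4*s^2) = -4*r^3*s - 24*r^3 + 2*r^2*s^2 + 48*r^2*s + 24*r^2 - 12*r*s^3 - 30*r*s^2 + 28*r*s + 6*s^3 + 4*s^2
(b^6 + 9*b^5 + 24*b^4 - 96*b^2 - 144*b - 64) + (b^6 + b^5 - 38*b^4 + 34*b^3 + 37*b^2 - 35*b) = 2*b^6 + 10*b^5 - 14*b^4 + 34*b^3 - 59*b^2 - 179*b - 64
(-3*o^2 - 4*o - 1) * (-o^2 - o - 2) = 3*o^4 + 7*o^3 + 11*o^2 + 9*o + 2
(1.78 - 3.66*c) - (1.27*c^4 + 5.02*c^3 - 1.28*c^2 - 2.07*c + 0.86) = -1.27*c^4 - 5.02*c^3 + 1.28*c^2 - 1.59*c + 0.92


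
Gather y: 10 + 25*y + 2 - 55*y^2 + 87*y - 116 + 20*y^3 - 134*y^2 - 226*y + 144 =20*y^3 - 189*y^2 - 114*y + 40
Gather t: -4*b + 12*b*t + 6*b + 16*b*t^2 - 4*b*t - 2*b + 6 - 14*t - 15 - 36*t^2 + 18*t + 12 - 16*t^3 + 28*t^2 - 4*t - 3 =8*b*t - 16*t^3 + t^2*(16*b - 8)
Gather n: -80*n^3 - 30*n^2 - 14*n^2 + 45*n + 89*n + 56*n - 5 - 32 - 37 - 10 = -80*n^3 - 44*n^2 + 190*n - 84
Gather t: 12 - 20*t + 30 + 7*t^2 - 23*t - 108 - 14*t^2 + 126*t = -7*t^2 + 83*t - 66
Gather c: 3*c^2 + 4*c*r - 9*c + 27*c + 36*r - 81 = 3*c^2 + c*(4*r + 18) + 36*r - 81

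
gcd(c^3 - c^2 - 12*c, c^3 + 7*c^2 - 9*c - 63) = c + 3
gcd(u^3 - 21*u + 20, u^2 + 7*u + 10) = u + 5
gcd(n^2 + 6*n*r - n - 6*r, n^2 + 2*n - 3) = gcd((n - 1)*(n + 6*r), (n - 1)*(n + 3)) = n - 1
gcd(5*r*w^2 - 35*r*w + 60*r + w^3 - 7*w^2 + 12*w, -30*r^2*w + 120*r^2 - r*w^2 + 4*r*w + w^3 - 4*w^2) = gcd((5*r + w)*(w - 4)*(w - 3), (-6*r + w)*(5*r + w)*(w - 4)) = 5*r*w - 20*r + w^2 - 4*w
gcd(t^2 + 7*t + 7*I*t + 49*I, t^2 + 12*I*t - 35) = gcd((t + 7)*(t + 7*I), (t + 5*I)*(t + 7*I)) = t + 7*I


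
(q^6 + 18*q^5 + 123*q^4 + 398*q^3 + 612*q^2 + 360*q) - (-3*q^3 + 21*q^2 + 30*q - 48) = q^6 + 18*q^5 + 123*q^4 + 401*q^3 + 591*q^2 + 330*q + 48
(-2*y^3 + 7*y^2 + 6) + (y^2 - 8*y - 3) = -2*y^3 + 8*y^2 - 8*y + 3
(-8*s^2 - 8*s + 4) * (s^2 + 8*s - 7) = -8*s^4 - 72*s^3 - 4*s^2 + 88*s - 28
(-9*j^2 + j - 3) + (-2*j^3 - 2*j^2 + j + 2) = -2*j^3 - 11*j^2 + 2*j - 1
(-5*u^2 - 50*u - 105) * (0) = 0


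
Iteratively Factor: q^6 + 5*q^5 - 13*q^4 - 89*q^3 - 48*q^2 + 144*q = (q - 4)*(q^5 + 9*q^4 + 23*q^3 + 3*q^2 - 36*q) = (q - 4)*(q + 3)*(q^4 + 6*q^3 + 5*q^2 - 12*q) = (q - 4)*(q - 1)*(q + 3)*(q^3 + 7*q^2 + 12*q) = (q - 4)*(q - 1)*(q + 3)*(q + 4)*(q^2 + 3*q) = (q - 4)*(q - 1)*(q + 3)^2*(q + 4)*(q)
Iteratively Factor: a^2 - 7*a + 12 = (a - 3)*(a - 4)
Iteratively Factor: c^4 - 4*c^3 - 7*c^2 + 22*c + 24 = (c - 4)*(c^3 - 7*c - 6) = (c - 4)*(c - 3)*(c^2 + 3*c + 2) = (c - 4)*(c - 3)*(c + 2)*(c + 1)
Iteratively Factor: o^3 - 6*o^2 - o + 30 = (o + 2)*(o^2 - 8*o + 15) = (o - 5)*(o + 2)*(o - 3)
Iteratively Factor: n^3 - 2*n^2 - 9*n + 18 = (n - 3)*(n^2 + n - 6) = (n - 3)*(n - 2)*(n + 3)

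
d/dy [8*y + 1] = 8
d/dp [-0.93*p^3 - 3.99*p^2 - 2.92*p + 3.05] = -2.79*p^2 - 7.98*p - 2.92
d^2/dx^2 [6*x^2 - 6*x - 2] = 12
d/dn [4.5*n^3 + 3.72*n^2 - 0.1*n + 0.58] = 13.5*n^2 + 7.44*n - 0.1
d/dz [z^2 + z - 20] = 2*z + 1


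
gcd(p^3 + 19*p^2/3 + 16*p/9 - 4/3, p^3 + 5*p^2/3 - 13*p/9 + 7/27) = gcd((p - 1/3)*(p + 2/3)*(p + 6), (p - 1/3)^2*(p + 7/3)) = p - 1/3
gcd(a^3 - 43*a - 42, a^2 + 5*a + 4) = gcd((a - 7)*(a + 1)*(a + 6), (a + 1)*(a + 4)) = a + 1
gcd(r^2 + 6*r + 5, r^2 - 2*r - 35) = r + 5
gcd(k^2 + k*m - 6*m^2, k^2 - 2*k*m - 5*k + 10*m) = k - 2*m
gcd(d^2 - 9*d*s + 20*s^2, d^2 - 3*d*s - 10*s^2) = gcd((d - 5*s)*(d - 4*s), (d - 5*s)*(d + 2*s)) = -d + 5*s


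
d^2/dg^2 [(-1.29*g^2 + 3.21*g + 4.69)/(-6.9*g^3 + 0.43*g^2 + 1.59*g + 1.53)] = (122.8338*g^6 - 916.9686*g^5 - 2537.43084*g^4 + 339.918276*g^3 - 108.226932*g^2 - 303.642144*g + 4.11498)/(328.509*g^9 - 61.4169*g^8 - 223.27227*g^7 - 190.304227*g^6 + 78.686757*g^5 + 96.60384*g^4 + 38.160585*g^3 - 14.62374*g^2 - 11.166093*g - 3.581577)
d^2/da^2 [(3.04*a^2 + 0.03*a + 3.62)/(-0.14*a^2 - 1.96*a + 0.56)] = (-1.11022302462516e-16*a^4 + 1.667176*a^3 - 1.855728*a^2 - 5.97408*a - 30.353344)/(0.002744*a^6 + 0.115248*a^5 + 1.580544*a^4 + 6.607552*a^3 - 6.322176*a^2 + 1.843968*a - 0.175616)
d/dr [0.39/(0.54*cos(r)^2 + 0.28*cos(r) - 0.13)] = (0.4212*cos(r) + 0.1092)*sin(r)/(0.54*cos(r)^2 + 0.28*cos(r) - 0.13)^2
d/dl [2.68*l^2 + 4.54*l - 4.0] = 5.36*l + 4.54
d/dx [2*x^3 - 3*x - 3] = 6*x^2 - 3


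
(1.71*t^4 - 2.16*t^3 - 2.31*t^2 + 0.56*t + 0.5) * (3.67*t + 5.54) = 6.2757*t^5 + 1.5462*t^4 - 20.4441*t^3 - 10.7422*t^2 + 4.9374*t + 2.77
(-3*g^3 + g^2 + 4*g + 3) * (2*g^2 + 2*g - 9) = -6*g^5 - 4*g^4 + 37*g^3 + 5*g^2 - 30*g - 27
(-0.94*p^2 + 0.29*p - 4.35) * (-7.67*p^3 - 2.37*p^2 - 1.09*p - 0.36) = 7.2098*p^5 + 0.00349999999999984*p^4 + 33.7018*p^3 + 10.3318*p^2 + 4.6371*p + 1.566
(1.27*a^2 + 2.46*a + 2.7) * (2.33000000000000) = 2.9591*a^2 + 5.7318*a + 6.291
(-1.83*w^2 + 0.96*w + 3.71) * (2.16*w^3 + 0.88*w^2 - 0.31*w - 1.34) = -3.9528*w^5 + 0.4632*w^4 + 9.4257*w^3 + 5.4194*w^2 - 2.4365*w - 4.9714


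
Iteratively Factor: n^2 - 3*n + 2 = (n - 2)*(n - 1)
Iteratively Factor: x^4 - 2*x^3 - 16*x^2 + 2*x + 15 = (x + 1)*(x^3 - 3*x^2 - 13*x + 15) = (x - 5)*(x + 1)*(x^2 + 2*x - 3) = (x - 5)*(x - 1)*(x + 1)*(x + 3)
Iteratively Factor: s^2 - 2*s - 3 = (s - 3)*(s + 1)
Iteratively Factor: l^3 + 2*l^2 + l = (l)*(l^2 + 2*l + 1) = l*(l + 1)*(l + 1)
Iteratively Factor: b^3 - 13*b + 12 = (b - 1)*(b^2 + b - 12) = (b - 3)*(b - 1)*(b + 4)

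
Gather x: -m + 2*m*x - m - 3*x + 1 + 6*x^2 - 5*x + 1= -2*m + 6*x^2 + x*(2*m - 8) + 2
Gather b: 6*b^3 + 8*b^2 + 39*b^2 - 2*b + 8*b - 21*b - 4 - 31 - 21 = 6*b^3 + 47*b^2 - 15*b - 56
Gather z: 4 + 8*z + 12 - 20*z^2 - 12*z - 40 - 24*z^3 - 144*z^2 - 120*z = -24*z^3 - 164*z^2 - 124*z - 24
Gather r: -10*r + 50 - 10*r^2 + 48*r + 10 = -10*r^2 + 38*r + 60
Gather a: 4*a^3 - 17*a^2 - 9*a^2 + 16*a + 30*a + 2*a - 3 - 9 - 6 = 4*a^3 - 26*a^2 + 48*a - 18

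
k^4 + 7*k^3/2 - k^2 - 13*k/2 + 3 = (k - 1)*(k - 1/2)*(k + 2)*(k + 3)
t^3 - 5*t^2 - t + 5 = (t - 5)*(t - 1)*(t + 1)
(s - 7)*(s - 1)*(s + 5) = s^3 - 3*s^2 - 33*s + 35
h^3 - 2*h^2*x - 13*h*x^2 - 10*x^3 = (h - 5*x)*(h + x)*(h + 2*x)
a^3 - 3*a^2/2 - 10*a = a*(a - 4)*(a + 5/2)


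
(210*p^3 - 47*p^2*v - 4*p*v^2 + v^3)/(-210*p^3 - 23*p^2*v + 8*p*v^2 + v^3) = (-6*p + v)/(6*p + v)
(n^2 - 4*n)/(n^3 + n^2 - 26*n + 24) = n/(n^2 + 5*n - 6)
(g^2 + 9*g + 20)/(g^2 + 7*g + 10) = (g + 4)/(g + 2)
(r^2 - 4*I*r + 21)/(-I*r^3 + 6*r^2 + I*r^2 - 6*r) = (-r^2 + 4*I*r - 21)/(r*(I*r^2 - 6*r - I*r + 6))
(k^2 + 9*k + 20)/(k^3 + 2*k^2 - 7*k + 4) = (k + 5)/(k^2 - 2*k + 1)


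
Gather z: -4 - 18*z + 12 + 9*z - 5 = 3 - 9*z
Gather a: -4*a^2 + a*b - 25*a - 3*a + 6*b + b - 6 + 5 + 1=-4*a^2 + a*(b - 28) + 7*b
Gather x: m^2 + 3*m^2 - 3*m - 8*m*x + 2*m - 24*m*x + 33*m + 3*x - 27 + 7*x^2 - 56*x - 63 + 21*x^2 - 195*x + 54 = 4*m^2 + 32*m + 28*x^2 + x*(-32*m - 248) - 36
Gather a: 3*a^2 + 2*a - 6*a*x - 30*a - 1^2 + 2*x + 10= 3*a^2 + a*(-6*x - 28) + 2*x + 9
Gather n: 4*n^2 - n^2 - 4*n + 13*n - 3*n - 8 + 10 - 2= 3*n^2 + 6*n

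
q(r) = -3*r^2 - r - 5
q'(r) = -6*r - 1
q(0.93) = -8.52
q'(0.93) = -6.58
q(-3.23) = -33.07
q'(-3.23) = 18.38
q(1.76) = -16.05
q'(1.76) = -11.56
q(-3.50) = -38.25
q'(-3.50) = 20.00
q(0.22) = -5.37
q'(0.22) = -2.32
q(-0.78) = -6.05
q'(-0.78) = 3.68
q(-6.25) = -115.94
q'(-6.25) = 36.50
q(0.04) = -5.04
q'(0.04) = -1.24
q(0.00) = -5.00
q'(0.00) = -1.00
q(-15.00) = -665.00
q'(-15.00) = 89.00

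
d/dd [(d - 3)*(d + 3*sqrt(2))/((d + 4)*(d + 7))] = (-3*sqrt(2)*d^2 + 14*d^2 + 18*sqrt(2)*d + 56*d - 84 + 183*sqrt(2))/(d^4 + 22*d^3 + 177*d^2 + 616*d + 784)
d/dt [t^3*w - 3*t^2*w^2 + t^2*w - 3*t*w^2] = w*(3*t^2 - 6*t*w + 2*t - 3*w)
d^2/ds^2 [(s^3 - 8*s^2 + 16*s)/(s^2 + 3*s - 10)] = 2*(59*s^3 - 330*s^2 + 780*s - 320)/(s^6 + 9*s^5 - 3*s^4 - 153*s^3 + 30*s^2 + 900*s - 1000)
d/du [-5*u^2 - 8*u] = -10*u - 8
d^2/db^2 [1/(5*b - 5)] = 2/(5*(b - 1)^3)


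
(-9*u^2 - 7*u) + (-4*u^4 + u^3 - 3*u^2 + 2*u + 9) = -4*u^4 + u^3 - 12*u^2 - 5*u + 9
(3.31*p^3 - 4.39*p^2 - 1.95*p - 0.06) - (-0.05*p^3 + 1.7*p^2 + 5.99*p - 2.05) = 3.36*p^3 - 6.09*p^2 - 7.94*p + 1.99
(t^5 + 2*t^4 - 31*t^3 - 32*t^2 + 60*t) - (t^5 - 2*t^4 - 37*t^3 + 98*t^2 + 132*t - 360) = 4*t^4 + 6*t^3 - 130*t^2 - 72*t + 360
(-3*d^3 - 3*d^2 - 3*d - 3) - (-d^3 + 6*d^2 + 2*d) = -2*d^3 - 9*d^2 - 5*d - 3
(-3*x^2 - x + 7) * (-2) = 6*x^2 + 2*x - 14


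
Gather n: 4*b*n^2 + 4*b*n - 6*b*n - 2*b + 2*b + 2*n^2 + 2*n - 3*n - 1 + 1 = n^2*(4*b + 2) + n*(-2*b - 1)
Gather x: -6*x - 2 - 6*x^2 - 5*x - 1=-6*x^2 - 11*x - 3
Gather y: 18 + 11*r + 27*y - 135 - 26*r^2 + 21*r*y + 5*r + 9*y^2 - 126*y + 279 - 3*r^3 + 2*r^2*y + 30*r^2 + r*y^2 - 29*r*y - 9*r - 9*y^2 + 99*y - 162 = -3*r^3 + 4*r^2 + r*y^2 + 7*r + y*(2*r^2 - 8*r)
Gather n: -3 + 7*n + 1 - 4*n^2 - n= -4*n^2 + 6*n - 2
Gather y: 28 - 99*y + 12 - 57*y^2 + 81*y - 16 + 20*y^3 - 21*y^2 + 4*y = 20*y^3 - 78*y^2 - 14*y + 24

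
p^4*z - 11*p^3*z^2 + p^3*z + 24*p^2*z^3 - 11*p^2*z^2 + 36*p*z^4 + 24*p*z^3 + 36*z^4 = (p - 6*z)^2*(p + z)*(p*z + z)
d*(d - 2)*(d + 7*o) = d^3 + 7*d^2*o - 2*d^2 - 14*d*o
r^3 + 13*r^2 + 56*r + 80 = (r + 4)^2*(r + 5)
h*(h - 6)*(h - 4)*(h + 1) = h^4 - 9*h^3 + 14*h^2 + 24*h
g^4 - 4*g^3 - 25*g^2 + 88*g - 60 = (g - 6)*(g - 2)*(g - 1)*(g + 5)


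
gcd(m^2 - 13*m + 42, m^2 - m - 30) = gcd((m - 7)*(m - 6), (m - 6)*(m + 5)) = m - 6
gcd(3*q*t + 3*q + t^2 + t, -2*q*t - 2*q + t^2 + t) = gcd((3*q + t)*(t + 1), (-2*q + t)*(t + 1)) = t + 1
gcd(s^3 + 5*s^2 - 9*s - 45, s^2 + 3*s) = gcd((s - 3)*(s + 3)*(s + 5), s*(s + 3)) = s + 3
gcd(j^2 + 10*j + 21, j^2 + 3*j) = j + 3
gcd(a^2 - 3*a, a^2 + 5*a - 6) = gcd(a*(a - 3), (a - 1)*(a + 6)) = 1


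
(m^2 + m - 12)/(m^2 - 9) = (m + 4)/(m + 3)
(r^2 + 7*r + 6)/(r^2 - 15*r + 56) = (r^2 + 7*r + 6)/(r^2 - 15*r + 56)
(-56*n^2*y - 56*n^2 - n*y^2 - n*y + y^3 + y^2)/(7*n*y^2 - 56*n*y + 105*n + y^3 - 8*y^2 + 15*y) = (-8*n*y - 8*n + y^2 + y)/(y^2 - 8*y + 15)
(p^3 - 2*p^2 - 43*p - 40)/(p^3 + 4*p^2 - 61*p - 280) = (p + 1)/(p + 7)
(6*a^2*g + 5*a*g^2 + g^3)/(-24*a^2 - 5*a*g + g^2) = g*(-2*a - g)/(8*a - g)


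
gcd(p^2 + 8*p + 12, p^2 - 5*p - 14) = p + 2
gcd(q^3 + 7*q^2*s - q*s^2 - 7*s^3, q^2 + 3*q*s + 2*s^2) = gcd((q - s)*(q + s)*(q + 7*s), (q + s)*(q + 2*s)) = q + s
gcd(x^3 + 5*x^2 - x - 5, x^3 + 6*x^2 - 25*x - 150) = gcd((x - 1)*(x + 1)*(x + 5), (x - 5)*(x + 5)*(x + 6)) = x + 5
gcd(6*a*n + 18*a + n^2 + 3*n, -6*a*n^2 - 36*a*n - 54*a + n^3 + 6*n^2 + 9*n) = n + 3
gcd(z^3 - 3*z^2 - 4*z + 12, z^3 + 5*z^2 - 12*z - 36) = z^2 - z - 6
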